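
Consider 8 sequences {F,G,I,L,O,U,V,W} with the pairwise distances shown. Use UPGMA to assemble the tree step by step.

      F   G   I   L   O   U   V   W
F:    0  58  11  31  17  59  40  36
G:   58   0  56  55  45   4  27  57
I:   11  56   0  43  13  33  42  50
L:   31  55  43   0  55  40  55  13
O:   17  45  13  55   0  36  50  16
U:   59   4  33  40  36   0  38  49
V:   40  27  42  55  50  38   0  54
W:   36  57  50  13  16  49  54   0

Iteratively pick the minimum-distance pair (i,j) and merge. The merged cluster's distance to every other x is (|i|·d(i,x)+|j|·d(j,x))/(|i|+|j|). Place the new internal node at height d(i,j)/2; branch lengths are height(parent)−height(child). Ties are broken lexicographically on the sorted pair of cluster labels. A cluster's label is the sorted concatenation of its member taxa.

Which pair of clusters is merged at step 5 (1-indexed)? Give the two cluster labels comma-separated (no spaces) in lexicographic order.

step 1: merge (G,U) at d=4; branch lengths G→2, U→2; new cluster GU
  updated: d(F,GU)=117/2, d(GU,I)=89/2, d(GU,L)=95/2, d(GU,O)=81/2, d(GU,V)=65/2, d(GU,W)=53
step 2: merge (F,I) at d=11; branch lengths F→11/2, I→11/2; new cluster FI
  updated: d(FI,GU)=103/2, d(FI,L)=37, d(FI,O)=15, d(FI,V)=41, d(FI,W)=43
step 3: merge (L,W) at d=13; branch lengths L→13/2, W→13/2; new cluster LW
  updated: d(FI,LW)=40, d(GU,LW)=201/4, d(LW,O)=71/2, d(LW,V)=109/2
step 4: merge (FI,O) at d=15; branch lengths FI→2, O→15/2; new cluster FIO
  updated: d(FIO,GU)=287/6, d(FIO,LW)=77/2, d(FIO,V)=44
step 5: merge (GU,V) at d=65/2; branch lengths GU→57/4, V→65/4; new cluster GUV
  updated: d(FIO,GUV)=419/9, d(GUV,LW)=155/3
step 6: merge (FIO,LW) at d=77/2; branch lengths FIO→47/4, LW→51/4; new cluster FILOW
  updated: d(FILOW,GUV)=243/5
step 7: merge (FILOW,GUV) at d=243/5; branch lengths FILOW→101/20, GUV→161/20; new cluster FGILOUVW
final tree: ((((F:11/2,I:11/2):2,O:15/2):47/4,(L:13/2,W:13/2):51/4):101/20,((G:2,U:2):57/4,V:65/4):161/20)
total length: 528/5

GU,V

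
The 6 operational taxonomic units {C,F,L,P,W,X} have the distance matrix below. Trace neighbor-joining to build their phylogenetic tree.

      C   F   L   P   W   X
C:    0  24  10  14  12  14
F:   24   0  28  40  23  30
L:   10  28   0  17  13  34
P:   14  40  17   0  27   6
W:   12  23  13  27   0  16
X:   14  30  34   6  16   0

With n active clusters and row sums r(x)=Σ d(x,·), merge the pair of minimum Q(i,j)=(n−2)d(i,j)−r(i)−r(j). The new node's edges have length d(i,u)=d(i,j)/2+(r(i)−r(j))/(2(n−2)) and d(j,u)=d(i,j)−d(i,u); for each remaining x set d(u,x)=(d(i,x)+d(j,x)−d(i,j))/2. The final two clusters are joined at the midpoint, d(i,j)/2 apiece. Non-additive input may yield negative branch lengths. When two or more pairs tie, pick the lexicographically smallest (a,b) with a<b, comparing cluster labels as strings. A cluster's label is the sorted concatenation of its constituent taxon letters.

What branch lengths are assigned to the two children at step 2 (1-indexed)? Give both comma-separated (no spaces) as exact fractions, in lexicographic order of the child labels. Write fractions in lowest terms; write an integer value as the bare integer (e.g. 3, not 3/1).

step 1: merge (P,X) at d=6, Q=-180; branch lengths P→7/2, X→5/2; new cluster PX
  updated: d(C,PX)=11, d(F,PX)=32, d(L,PX)=45/2, d(PX,W)=37/2
step 2: merge (C,PX) at d=11, Q=-108; branch lengths C→1, PX→10; new cluster CPX
  updated: d(CPX,F)=45/2, d(CPX,L)=43/4, d(CPX,W)=39/4
step 3: merge (CPX,L) at d=43/4, Q=-293/4; branch lengths CPX→51/16, L→121/16; new cluster CLPX
  updated: d(CLPX,F)=159/8, d(CLPX,W)=6
step 4: merge (CLPX,F) at d=159/8, Q=-391/8; branch lengths CLPX→23/16, F→295/16; new cluster CFLPX
  updated: d(CFLPX,W)=73/16
step 5: merge (CFLPX,W) at d=73/16; branch lengths CFLPX→73/32, W→73/32; new cluster CFLPWX
final tree: ((((C:1,(P:7/2,X:5/2):10):51/16,L:121/16):23/16,F:295/16):73/32,W:73/32)
total length: 835/16

1,10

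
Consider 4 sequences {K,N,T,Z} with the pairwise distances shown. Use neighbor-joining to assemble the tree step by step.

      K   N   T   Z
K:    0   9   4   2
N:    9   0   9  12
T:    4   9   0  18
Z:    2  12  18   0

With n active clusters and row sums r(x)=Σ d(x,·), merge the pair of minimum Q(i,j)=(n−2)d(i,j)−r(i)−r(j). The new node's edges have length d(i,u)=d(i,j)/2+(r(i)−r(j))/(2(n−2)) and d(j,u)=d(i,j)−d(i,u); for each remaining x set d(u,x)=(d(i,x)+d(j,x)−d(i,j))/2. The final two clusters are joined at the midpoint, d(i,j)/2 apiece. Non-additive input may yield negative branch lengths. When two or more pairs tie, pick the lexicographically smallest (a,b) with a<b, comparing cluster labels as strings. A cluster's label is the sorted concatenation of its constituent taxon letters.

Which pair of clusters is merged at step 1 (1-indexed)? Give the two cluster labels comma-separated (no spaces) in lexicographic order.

K,Z

iteration 1: select K,Z (d=2, Q=-43); attach at lengths (-13/4, 21/4); label the merged cluster KZ
  updated: d(KZ,N)=19/2, d(KZ,T)=10
iteration 2: select KZ,N (d=19/2, Q=-57/2); attach at lengths (21/4, 17/4); label the merged cluster KNZ
  updated: d(KNZ,T)=19/4
iteration 3: select KNZ,T (d=19/4); attach at lengths (19/8, 19/8); label the merged cluster KNTZ
final tree: (((K:-13/4,Z:21/4):21/4,N:17/4):19/8,T:19/8)
total length: 65/4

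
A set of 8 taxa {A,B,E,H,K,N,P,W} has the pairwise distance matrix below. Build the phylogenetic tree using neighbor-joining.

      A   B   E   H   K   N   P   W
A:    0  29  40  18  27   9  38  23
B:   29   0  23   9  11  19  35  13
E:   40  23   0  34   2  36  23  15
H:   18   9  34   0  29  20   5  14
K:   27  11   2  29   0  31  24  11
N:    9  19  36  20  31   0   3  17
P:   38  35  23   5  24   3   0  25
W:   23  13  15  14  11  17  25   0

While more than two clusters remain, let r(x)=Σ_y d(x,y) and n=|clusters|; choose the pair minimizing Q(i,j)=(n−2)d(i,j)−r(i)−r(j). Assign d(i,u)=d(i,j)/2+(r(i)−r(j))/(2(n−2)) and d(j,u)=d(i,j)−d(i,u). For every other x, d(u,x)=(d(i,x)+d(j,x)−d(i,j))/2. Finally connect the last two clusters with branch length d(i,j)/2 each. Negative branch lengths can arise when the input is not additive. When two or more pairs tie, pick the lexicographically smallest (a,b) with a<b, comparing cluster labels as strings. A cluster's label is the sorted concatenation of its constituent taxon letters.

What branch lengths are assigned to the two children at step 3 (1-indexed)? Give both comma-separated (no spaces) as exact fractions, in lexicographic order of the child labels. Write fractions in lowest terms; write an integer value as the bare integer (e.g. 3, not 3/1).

167/16,25/16

step 1: merge (E,K) at d=2, Q=-296; branch lengths E→25/6, K→-13/6; new cluster EK
  updated: d(A,EK)=65/2, d(B,EK)=16, d(EK,H)=61/2, d(EK,N)=65/2, d(EK,P)=45/2, d(EK,W)=12
step 2: merge (N,P) at d=3, Q=-214; branch lengths N→-13/10, P→43/10; new cluster NP
  updated: d(A,NP)=22, d(B,NP)=51/2, d(EK,NP)=26, d(H,NP)=11, d(NP,W)=39/2
step 3: merge (EK,W) at d=12, Q=-301/2; branch lengths EK→167/16, W→25/16; new cluster EKW
  updated: d(A,EKW)=87/4, d(B,EKW)=17/2, d(EKW,H)=65/4, d(EKW,NP)=67/4
step 4: merge (B,EKW) at d=17/2, Q=-439/4; branch lengths B→137/24, EKW→67/24; new cluster BEKW
  updated: d(A,BEKW)=169/8, d(BEKW,H)=67/8, d(BEKW,NP)=135/8
step 5: merge (A,NP) at d=22, Q=-67; branch lengths A→221/16, NP→131/16; new cluster ANP
  updated: d(ANP,BEKW)=8, d(ANP,H)=7/2
step 6: merge (ANP,BEKW) at d=8, Q=-159/8; branch lengths ANP→25/16, BEKW→103/16; new cluster ABEKNPW
  updated: d(ABEKNPW,H)=31/16
step 7: merge (ABEKNPW,H) at d=31/16; branch lengths ABEKNPW→31/32, H→31/32; new cluster ABEHKNPW
final tree: (((A:221/16,(N:-13/10,P:43/10):131/16):25/16,(B:137/24,((E:25/6,K:-13/6):167/16,W:25/16):67/24):103/16):31/32,H:31/32)
total length: 919/16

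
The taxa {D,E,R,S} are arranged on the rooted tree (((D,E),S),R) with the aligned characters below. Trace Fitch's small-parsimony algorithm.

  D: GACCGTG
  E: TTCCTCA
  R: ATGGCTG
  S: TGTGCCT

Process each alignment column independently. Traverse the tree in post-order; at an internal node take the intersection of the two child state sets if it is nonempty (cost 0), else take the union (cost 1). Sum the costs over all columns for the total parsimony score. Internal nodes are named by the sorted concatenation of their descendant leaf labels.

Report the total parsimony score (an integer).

[col 0] DE: children D:{G}, E:{T} ∪→ {G,T}; cost 1
[col 0] DES: children DE:{G,T}, S:{T} ∩→ {T}; cost 0
[col 0] DERS: children DES:{T}, R:{A} ∪→ {A,T}; cost 1
[col 1] DE: children D:{A}, E:{T} ∪→ {A,T}; cost 1
[col 1] DES: children DE:{A,T}, S:{G} ∪→ {A,G,T}; cost 1
[col 1] DERS: children DES:{A,G,T}, R:{T} ∩→ {T}; cost 0
[col 2] DE: children D:{C}, E:{C} ∩→ {C}; cost 0
[col 2] DES: children DE:{C}, S:{T} ∪→ {C,T}; cost 1
[col 2] DERS: children DES:{C,T}, R:{G} ∪→ {C,G,T}; cost 1
[col 3] DE: children D:{C}, E:{C} ∩→ {C}; cost 0
[col 3] DES: children DE:{C}, S:{G} ∪→ {C,G}; cost 1
[col 3] DERS: children DES:{C,G}, R:{G} ∩→ {G}; cost 0
[col 4] DE: children D:{G}, E:{T} ∪→ {G,T}; cost 1
[col 4] DES: children DE:{G,T}, S:{C} ∪→ {C,G,T}; cost 1
[col 4] DERS: children DES:{C,G,T}, R:{C} ∩→ {C}; cost 0
[col 5] DE: children D:{T}, E:{C} ∪→ {C,T}; cost 1
[col 5] DES: children DE:{C,T}, S:{C} ∩→ {C}; cost 0
[col 5] DERS: children DES:{C}, R:{T} ∪→ {C,T}; cost 1
[col 6] DE: children D:{G}, E:{A} ∪→ {A,G}; cost 1
[col 6] DES: children DE:{A,G}, S:{T} ∪→ {A,G,T}; cost 1
[col 6] DERS: children DES:{A,G,T}, R:{G} ∩→ {G}; cost 0
per-site changes: [2, 2, 2, 1, 2, 2, 2]; total = 13

13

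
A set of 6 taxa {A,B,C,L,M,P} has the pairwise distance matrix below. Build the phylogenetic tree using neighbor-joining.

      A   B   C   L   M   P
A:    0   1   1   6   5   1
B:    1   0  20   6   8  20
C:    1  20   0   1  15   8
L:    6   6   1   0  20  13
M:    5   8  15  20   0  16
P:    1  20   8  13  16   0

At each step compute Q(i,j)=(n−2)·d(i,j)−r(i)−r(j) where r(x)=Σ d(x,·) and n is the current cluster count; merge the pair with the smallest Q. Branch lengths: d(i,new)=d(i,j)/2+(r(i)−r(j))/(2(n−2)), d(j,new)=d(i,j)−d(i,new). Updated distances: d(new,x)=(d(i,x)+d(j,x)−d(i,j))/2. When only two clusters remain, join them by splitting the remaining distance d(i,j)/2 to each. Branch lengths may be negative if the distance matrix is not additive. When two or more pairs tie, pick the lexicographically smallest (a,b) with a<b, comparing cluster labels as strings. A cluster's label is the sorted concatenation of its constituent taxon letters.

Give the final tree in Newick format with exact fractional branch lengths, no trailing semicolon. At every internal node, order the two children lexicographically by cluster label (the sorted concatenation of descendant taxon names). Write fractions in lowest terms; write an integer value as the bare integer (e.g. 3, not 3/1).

step 1: merge (B,M) at d=8, Q=-87; branch lengths B→23/8, M→41/8; new cluster BM
  updated: d(A,BM)=-1, d(BM,C)=27/2, d(BM,L)=9, d(BM,P)=14
step 2: merge (C,L) at d=1, Q=-99/2; branch lengths C→-5/12, L→17/12; new cluster CL
  updated: d(A,CL)=3, d(BM,CL)=43/4, d(CL,P)=10
step 3: merge (A,BM) at d=-1, Q=-115/4; branch lengths A→-91/16, BM→75/16; new cluster ABM
  updated: d(ABM,CL)=59/8, d(ABM,P)=8
step 4: merge (ABM,CL) at d=59/8, Q=-203/8; branch lengths ABM→43/16, CL→75/16; new cluster ABCLM
  updated: d(ABCLM,P)=85/16
step 5: merge (ABCLM,P) at d=85/16; branch lengths ABCLM→85/32, P→85/32; new cluster ABCLMP
final tree: (((A:-91/16,(B:23/8,M:41/8):75/16):43/16,(C:-5/12,L:17/12):75/16):85/32,P:85/32)
total length: 331/16

(((A:-91/16,(B:23/8,M:41/8):75/16):43/16,(C:-5/12,L:17/12):75/16):85/32,P:85/32)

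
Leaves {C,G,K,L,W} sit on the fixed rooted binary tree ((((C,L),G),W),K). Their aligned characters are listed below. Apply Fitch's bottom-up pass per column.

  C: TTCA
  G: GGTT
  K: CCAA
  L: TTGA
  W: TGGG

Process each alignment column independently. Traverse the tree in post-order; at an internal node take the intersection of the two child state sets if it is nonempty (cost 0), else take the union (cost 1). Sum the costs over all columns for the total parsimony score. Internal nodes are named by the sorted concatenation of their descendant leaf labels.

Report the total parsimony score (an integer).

9

site 0, node CL: C={T} ∩ L={T} → {T} (+0)
site 0, node CGL: CL={T} ∪ G={G} → {G,T} (+1)
site 0, node CGLW: CGL={G,T} ∩ W={T} → {T} (+0)
site 0, node CGKLW: CGLW={T} ∪ K={C} → {C,T} (+1)
site 1, node CL: C={T} ∩ L={T} → {T} (+0)
site 1, node CGL: CL={T} ∪ G={G} → {G,T} (+1)
site 1, node CGLW: CGL={G,T} ∩ W={G} → {G} (+0)
site 1, node CGKLW: CGLW={G} ∪ K={C} → {C,G} (+1)
site 2, node CL: C={C} ∪ L={G} → {C,G} (+1)
site 2, node CGL: CL={C,G} ∪ G={T} → {C,G,T} (+1)
site 2, node CGLW: CGL={C,G,T} ∩ W={G} → {G} (+0)
site 2, node CGKLW: CGLW={G} ∪ K={A} → {A,G} (+1)
site 3, node CL: C={A} ∩ L={A} → {A} (+0)
site 3, node CGL: CL={A} ∪ G={T} → {A,T} (+1)
site 3, node CGLW: CGL={A,T} ∪ W={G} → {A,G,T} (+1)
site 3, node CGKLW: CGLW={A,G,T} ∩ K={A} → {A} (+0)
per-site changes: [2, 2, 3, 2]; total = 9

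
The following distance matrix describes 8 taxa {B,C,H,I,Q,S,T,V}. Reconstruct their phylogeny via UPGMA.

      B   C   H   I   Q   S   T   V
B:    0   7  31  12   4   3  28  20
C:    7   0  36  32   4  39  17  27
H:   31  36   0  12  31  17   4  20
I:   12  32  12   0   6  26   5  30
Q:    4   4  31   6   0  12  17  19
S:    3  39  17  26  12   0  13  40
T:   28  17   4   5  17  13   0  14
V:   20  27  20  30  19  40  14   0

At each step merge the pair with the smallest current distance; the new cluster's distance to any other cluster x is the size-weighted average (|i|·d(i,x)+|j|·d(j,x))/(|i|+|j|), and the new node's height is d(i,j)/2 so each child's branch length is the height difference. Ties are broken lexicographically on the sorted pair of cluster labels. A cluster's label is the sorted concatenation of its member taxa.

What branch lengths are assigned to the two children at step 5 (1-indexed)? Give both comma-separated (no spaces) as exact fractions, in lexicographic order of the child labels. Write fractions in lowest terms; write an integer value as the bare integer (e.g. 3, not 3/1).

step 1: merge (B,S) at d=3; branch lengths B→3/2, S→3/2; new cluster BS
  updated: d(BS,C)=23, d(BS,H)=24, d(BS,I)=19, d(BS,Q)=8, d(BS,T)=41/2, d(BS,V)=30
step 2: merge (C,Q) at d=4; branch lengths C→2, Q→2; new cluster CQ
  updated: d(BS,CQ)=31/2, d(CQ,H)=67/2, d(CQ,I)=19, d(CQ,T)=17, d(CQ,V)=23
step 3: merge (H,T) at d=4; branch lengths H→2, T→2; new cluster HT
  updated: d(BS,HT)=89/4, d(CQ,HT)=101/4, d(HT,I)=17/2, d(HT,V)=17
step 4: merge (HT,I) at d=17/2; branch lengths HT→9/4, I→17/4; new cluster HIT
  updated: d(BS,HIT)=127/6, d(CQ,HIT)=139/6, d(HIT,V)=64/3
step 5: merge (BS,CQ) at d=31/2; branch lengths BS→25/4, CQ→23/4; new cluster BCQS
  updated: d(BCQS,HIT)=133/6, d(BCQS,V)=53/2
step 6: merge (HIT,V) at d=64/3; branch lengths HIT→77/12, V→32/3; new cluster HITV
  updated: d(BCQS,HITV)=93/4
step 7: merge (BCQS,HITV) at d=93/4; branch lengths BCQS→31/8, HITV→23/24; new cluster BCHIQSTV
final tree: (((B:3/2,S:3/2):25/4,(C:2,Q:2):23/4):31/8,(((H:2,T:2):9/4,I:17/4):77/12,V:32/3):23/24)
total length: 617/12

25/4,23/4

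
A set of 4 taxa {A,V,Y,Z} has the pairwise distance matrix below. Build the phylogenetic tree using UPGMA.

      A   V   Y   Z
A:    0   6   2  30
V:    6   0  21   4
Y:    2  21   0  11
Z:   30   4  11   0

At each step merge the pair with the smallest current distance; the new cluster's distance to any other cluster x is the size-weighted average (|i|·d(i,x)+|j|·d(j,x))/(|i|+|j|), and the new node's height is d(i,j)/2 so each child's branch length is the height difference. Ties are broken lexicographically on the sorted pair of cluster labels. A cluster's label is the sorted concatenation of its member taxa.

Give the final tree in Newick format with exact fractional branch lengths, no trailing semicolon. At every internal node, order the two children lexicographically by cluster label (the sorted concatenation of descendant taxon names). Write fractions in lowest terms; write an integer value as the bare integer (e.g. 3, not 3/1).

step 1: merge (A,Y) at d=2; branch lengths A→1, Y→1; new cluster AY
  updated: d(AY,V)=27/2, d(AY,Z)=41/2
step 2: merge (V,Z) at d=4; branch lengths V→2, Z→2; new cluster VZ
  updated: d(AY,VZ)=17
step 3: merge (AY,VZ) at d=17; branch lengths AY→15/2, VZ→13/2; new cluster AVYZ
final tree: ((A:1,Y:1):15/2,(V:2,Z:2):13/2)
total length: 20

((A:1,Y:1):15/2,(V:2,Z:2):13/2)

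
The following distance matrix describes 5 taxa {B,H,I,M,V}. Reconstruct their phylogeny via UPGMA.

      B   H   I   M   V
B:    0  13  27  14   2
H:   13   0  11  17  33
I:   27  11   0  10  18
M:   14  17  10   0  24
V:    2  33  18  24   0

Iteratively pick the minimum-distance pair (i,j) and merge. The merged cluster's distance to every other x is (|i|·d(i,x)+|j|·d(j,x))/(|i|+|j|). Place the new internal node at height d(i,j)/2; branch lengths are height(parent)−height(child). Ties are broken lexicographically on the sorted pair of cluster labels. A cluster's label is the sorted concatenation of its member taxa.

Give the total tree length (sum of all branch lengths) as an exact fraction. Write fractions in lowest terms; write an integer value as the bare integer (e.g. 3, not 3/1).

69/2

1. join B+V (d=2) ⇒ BV; edges |B|=1, |V|=1
  updated: d(BV,H)=23, d(BV,I)=45/2, d(BV,M)=19
2. join I+M (d=10) ⇒ IM; edges |I|=5, |M|=5
  updated: d(BV,IM)=83/4, d(H,IM)=14
3. join H+IM (d=14) ⇒ HIM; edges |H|=7, |IM|=2
  updated: d(BV,HIM)=43/2
4. join BV+HIM (d=43/2) ⇒ BHIMV; edges |BV|=39/4, |HIM|=15/4
final tree: ((B:1,V:1):39/4,(H:7,(I:5,M:5):2):15/4)
total length: 69/2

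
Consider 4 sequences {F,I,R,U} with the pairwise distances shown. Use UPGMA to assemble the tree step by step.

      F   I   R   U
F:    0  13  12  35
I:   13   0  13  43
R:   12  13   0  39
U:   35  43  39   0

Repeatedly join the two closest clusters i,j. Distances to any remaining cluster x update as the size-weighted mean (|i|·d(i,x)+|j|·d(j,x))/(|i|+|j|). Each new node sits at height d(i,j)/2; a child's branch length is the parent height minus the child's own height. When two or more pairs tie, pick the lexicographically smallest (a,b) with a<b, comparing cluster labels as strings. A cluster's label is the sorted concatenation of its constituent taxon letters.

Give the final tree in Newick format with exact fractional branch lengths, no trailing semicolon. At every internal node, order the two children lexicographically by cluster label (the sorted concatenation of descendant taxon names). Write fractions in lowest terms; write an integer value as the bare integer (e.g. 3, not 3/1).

1. join F+R (d=12) ⇒ FR; edges |F|=6, |R|=6
  updated: d(FR,I)=13, d(FR,U)=37
2. join FR+I (d=13) ⇒ FIR; edges |FR|=1/2, |I|=13/2
  updated: d(FIR,U)=39
3. join FIR+U (d=39) ⇒ FIRU; edges |FIR|=13, |U|=39/2
final tree: (((F:6,R:6):1/2,I:13/2):13,U:39/2)
total length: 103/2

(((F:6,R:6):1/2,I:13/2):13,U:39/2)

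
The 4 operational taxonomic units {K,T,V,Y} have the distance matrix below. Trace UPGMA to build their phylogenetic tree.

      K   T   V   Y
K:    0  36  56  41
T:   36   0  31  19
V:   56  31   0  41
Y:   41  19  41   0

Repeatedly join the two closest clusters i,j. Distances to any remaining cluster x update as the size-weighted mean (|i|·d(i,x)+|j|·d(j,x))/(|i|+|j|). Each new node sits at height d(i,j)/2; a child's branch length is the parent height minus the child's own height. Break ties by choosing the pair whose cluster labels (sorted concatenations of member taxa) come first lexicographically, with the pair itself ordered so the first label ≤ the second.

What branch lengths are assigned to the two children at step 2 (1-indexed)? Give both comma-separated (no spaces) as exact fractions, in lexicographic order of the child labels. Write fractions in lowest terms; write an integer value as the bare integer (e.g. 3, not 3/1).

1. join T+Y (d=19) ⇒ TY; edges |T|=19/2, |Y|=19/2
  updated: d(K,TY)=77/2, d(TY,V)=36
2. join TY+V (d=36) ⇒ TVY; edges |TY|=17/2, |V|=18
  updated: d(K,TVY)=133/3
3. join K+TVY (d=133/3) ⇒ KTVY; edges |K|=133/6, |TVY|=25/6
final tree: (K:133/6,((T:19/2,Y:19/2):17/2,V:18):25/6)
total length: 431/6

17/2,18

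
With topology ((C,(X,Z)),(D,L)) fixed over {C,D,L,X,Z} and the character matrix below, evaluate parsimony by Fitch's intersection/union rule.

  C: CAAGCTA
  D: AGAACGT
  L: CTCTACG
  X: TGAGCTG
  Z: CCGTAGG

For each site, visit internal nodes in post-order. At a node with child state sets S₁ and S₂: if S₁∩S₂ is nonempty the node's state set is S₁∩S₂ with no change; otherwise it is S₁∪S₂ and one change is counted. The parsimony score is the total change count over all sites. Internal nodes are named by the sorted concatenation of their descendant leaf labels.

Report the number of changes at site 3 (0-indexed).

3

[col 0] XZ: children X:{T}, Z:{C} ∪→ {C,T}; cost 1
[col 0] CXZ: children C:{C}, XZ:{C,T} ∩→ {C}; cost 0
[col 0] DL: children D:{A}, L:{C} ∪→ {A,C}; cost 1
[col 0] CDLXZ: children CXZ:{C}, DL:{A,C} ∩→ {C}; cost 0
[col 1] XZ: children X:{G}, Z:{C} ∪→ {C,G}; cost 1
[col 1] CXZ: children C:{A}, XZ:{C,G} ∪→ {A,C,G}; cost 1
[col 1] DL: children D:{G}, L:{T} ∪→ {G,T}; cost 1
[col 1] CDLXZ: children CXZ:{A,C,G}, DL:{G,T} ∩→ {G}; cost 0
[col 2] XZ: children X:{A}, Z:{G} ∪→ {A,G}; cost 1
[col 2] CXZ: children C:{A}, XZ:{A,G} ∩→ {A}; cost 0
[col 2] DL: children D:{A}, L:{C} ∪→ {A,C}; cost 1
[col 2] CDLXZ: children CXZ:{A}, DL:{A,C} ∩→ {A}; cost 0
[col 3] XZ: children X:{G}, Z:{T} ∪→ {G,T}; cost 1
[col 3] CXZ: children C:{G}, XZ:{G,T} ∩→ {G}; cost 0
[col 3] DL: children D:{A}, L:{T} ∪→ {A,T}; cost 1
[col 3] CDLXZ: children CXZ:{G}, DL:{A,T} ∪→ {A,G,T}; cost 1
[col 4] XZ: children X:{C}, Z:{A} ∪→ {A,C}; cost 1
[col 4] CXZ: children C:{C}, XZ:{A,C} ∩→ {C}; cost 0
[col 4] DL: children D:{C}, L:{A} ∪→ {A,C}; cost 1
[col 4] CDLXZ: children CXZ:{C}, DL:{A,C} ∩→ {C}; cost 0
[col 5] XZ: children X:{T}, Z:{G} ∪→ {G,T}; cost 1
[col 5] CXZ: children C:{T}, XZ:{G,T} ∩→ {T}; cost 0
[col 5] DL: children D:{G}, L:{C} ∪→ {C,G}; cost 1
[col 5] CDLXZ: children CXZ:{T}, DL:{C,G} ∪→ {C,G,T}; cost 1
[col 6] XZ: children X:{G}, Z:{G} ∩→ {G}; cost 0
[col 6] CXZ: children C:{A}, XZ:{G} ∪→ {A,G}; cost 1
[col 6] DL: children D:{T}, L:{G} ∪→ {G,T}; cost 1
[col 6] CDLXZ: children CXZ:{A,G}, DL:{G,T} ∩→ {G}; cost 0
per-site changes: [2, 3, 2, 3, 2, 3, 2]; total = 17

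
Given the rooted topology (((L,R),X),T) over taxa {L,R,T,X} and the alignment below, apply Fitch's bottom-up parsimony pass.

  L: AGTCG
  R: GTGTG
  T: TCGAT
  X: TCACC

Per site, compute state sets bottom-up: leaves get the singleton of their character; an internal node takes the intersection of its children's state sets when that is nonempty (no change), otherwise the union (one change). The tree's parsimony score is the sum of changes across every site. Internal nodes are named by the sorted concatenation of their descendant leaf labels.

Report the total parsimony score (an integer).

[col 0] LR: children L:{A}, R:{G} ∪→ {A,G}; cost 1
[col 0] LRX: children LR:{A,G}, X:{T} ∪→ {A,G,T}; cost 1
[col 0] LRTX: children LRX:{A,G,T}, T:{T} ∩→ {T}; cost 0
[col 1] LR: children L:{G}, R:{T} ∪→ {G,T}; cost 1
[col 1] LRX: children LR:{G,T}, X:{C} ∪→ {C,G,T}; cost 1
[col 1] LRTX: children LRX:{C,G,T}, T:{C} ∩→ {C}; cost 0
[col 2] LR: children L:{T}, R:{G} ∪→ {G,T}; cost 1
[col 2] LRX: children LR:{G,T}, X:{A} ∪→ {A,G,T}; cost 1
[col 2] LRTX: children LRX:{A,G,T}, T:{G} ∩→ {G}; cost 0
[col 3] LR: children L:{C}, R:{T} ∪→ {C,T}; cost 1
[col 3] LRX: children LR:{C,T}, X:{C} ∩→ {C}; cost 0
[col 3] LRTX: children LRX:{C}, T:{A} ∪→ {A,C}; cost 1
[col 4] LR: children L:{G}, R:{G} ∩→ {G}; cost 0
[col 4] LRX: children LR:{G}, X:{C} ∪→ {C,G}; cost 1
[col 4] LRTX: children LRX:{C,G}, T:{T} ∪→ {C,G,T}; cost 1
per-site changes: [2, 2, 2, 2, 2]; total = 10

10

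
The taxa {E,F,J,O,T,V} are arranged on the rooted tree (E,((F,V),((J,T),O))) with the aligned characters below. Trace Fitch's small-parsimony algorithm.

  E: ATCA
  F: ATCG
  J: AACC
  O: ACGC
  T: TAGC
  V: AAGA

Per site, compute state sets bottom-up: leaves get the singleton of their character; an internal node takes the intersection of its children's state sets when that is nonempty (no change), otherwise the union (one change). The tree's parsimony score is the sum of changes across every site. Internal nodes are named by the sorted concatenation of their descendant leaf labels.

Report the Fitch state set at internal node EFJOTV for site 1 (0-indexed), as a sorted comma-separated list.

A,T

site 0, node FV: F={A} ∩ V={A} → {A} (+0)
site 0, node JT: J={A} ∪ T={T} → {A,T} (+1)
site 0, node JOT: JT={A,T} ∩ O={A} → {A} (+0)
site 0, node FJOTV: FV={A} ∩ JOT={A} → {A} (+0)
site 0, node EFJOTV: E={A} ∩ FJOTV={A} → {A} (+0)
site 1, node FV: F={T} ∪ V={A} → {A,T} (+1)
site 1, node JT: J={A} ∩ T={A} → {A} (+0)
site 1, node JOT: JT={A} ∪ O={C} → {A,C} (+1)
site 1, node FJOTV: FV={A,T} ∩ JOT={A,C} → {A} (+0)
site 1, node EFJOTV: E={T} ∪ FJOTV={A} → {A,T} (+1)
site 2, node FV: F={C} ∪ V={G} → {C,G} (+1)
site 2, node JT: J={C} ∪ T={G} → {C,G} (+1)
site 2, node JOT: JT={C,G} ∩ O={G} → {G} (+0)
site 2, node FJOTV: FV={C,G} ∩ JOT={G} → {G} (+0)
site 2, node EFJOTV: E={C} ∪ FJOTV={G} → {C,G} (+1)
site 3, node FV: F={G} ∪ V={A} → {A,G} (+1)
site 3, node JT: J={C} ∩ T={C} → {C} (+0)
site 3, node JOT: JT={C} ∩ O={C} → {C} (+0)
site 3, node FJOTV: FV={A,G} ∪ JOT={C} → {A,C,G} (+1)
site 3, node EFJOTV: E={A} ∩ FJOTV={A,C,G} → {A} (+0)
per-site changes: [1, 3, 3, 2]; total = 9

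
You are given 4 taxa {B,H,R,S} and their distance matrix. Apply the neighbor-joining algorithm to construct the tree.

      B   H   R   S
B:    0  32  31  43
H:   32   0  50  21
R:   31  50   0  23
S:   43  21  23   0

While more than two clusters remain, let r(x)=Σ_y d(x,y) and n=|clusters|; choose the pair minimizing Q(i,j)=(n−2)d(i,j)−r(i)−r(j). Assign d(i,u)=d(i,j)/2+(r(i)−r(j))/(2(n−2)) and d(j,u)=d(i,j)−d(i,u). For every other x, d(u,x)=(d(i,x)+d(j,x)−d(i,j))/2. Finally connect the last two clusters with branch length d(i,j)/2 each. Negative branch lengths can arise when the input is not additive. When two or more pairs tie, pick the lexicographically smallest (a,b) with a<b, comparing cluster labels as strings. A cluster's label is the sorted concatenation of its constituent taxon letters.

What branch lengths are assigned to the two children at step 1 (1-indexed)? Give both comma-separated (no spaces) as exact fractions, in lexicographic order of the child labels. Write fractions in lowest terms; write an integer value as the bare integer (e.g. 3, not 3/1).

iteration 1: select B,R (d=31, Q=-148); attach at lengths (16, 15); label the merged cluster BR
  updated: d(BR,H)=51/2, d(BR,S)=35/2
iteration 2: select BR,H (d=51/2, Q=-64); attach at lengths (11, 29/2); label the merged cluster BHR
  updated: d(BHR,S)=13/2
iteration 3: select BHR,S (d=13/2); attach at lengths (13/4, 13/4); label the merged cluster BHRS
final tree: (((B:16,R:15):11,H:29/2):13/4,S:13/4)
total length: 63

16,15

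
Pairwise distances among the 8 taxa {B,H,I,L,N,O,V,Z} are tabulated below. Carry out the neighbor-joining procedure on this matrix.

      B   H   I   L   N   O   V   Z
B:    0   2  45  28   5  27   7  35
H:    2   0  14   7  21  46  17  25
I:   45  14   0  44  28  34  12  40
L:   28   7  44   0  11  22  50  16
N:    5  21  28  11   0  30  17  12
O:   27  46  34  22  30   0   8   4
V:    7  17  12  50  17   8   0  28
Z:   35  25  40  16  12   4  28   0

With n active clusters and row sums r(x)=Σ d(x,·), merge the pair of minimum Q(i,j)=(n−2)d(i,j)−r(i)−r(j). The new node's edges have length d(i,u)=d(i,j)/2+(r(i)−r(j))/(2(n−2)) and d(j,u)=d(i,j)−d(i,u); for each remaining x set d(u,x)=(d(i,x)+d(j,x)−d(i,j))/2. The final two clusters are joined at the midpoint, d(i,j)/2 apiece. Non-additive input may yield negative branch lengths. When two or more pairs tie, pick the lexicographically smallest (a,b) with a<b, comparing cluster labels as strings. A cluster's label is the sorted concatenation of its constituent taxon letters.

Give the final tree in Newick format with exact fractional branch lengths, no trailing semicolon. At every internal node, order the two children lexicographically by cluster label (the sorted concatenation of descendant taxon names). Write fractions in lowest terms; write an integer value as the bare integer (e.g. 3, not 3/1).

iteration 1: select O,Z (d=4, Q=-307); attach at lengths (35/12, 13/12); label the merged cluster OZ
  updated: d(B,OZ)=29, d(H,OZ)=67/2, d(I,OZ)=35, d(L,OZ)=17, d(N,OZ)=19, d(OZ,V)=16
iteration 2: select I,V (d=12, Q=-237); attach at lengths (119/10, 1/10); label the merged cluster IV
  updated: d(B,IV)=20, d(H,IV)=19/2, d(IV,L)=41, d(IV,N)=33/2, d(IV,OZ)=39/2
iteration 3: select L,OZ (d=17, Q=-154); attach at lengths (27/4, 41/4); label the merged cluster LOZ
  updated: d(B,LOZ)=20, d(H,LOZ)=47/4, d(IV,LOZ)=87/4, d(LOZ,N)=13/2
iteration 4: select LOZ,N (d=13/2, Q=-179/2); attach at lengths (61/12, 17/12); label the merged cluster LNOZ
  updated: d(B,LNOZ)=37/4, d(H,LNOZ)=105/8, d(IV,LNOZ)=127/8
iteration 5: select B,H (d=2, Q=-415/8); attach at lengths (85/32, -21/32); label the merged cluster BH
  updated: d(BH,IV)=55/4, d(BH,LNOZ)=163/16
iteration 6: select BH,IV (d=55/4, Q=-637/16); attach at lengths (129/32, 311/32); label the merged cluster BHIV
  updated: d(BHIV,LNOZ)=197/32
iteration 7: select BHIV,LNOZ (d=197/32); attach at lengths (197/64, 197/64); label the merged cluster BHILNOVZ
final tree: (((B:85/32,H:-21/32):129/32,(I:119/10,V:1/10):311/32):197/64,((L:27/4,(O:35/12,Z:13/12):41/4):61/12,N:17/12):197/64)
total length: 1965/32

(((B:85/32,H:-21/32):129/32,(I:119/10,V:1/10):311/32):197/64,((L:27/4,(O:35/12,Z:13/12):41/4):61/12,N:17/12):197/64)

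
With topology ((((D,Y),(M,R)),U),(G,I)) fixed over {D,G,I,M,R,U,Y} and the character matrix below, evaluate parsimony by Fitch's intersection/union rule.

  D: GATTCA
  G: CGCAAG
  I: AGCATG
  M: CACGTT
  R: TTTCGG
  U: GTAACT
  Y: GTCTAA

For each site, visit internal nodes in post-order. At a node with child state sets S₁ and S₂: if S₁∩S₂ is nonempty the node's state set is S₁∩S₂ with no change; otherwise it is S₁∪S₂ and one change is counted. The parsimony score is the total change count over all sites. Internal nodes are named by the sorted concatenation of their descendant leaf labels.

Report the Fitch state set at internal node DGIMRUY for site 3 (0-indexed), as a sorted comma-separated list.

[col 0] DY: children D:{G}, Y:{G} ∩→ {G}; cost 0
[col 0] MR: children M:{C}, R:{T} ∪→ {C,T}; cost 1
[col 0] DMRY: children DY:{G}, MR:{C,T} ∪→ {C,G,T}; cost 1
[col 0] DMRUY: children DMRY:{C,G,T}, U:{G} ∩→ {G}; cost 0
[col 0] GI: children G:{C}, I:{A} ∪→ {A,C}; cost 1
[col 0] DGIMRUY: children DMRUY:{G}, GI:{A,C} ∪→ {A,C,G}; cost 1
[col 1] DY: children D:{A}, Y:{T} ∪→ {A,T}; cost 1
[col 1] MR: children M:{A}, R:{T} ∪→ {A,T}; cost 1
[col 1] DMRY: children DY:{A,T}, MR:{A,T} ∩→ {A,T}; cost 0
[col 1] DMRUY: children DMRY:{A,T}, U:{T} ∩→ {T}; cost 0
[col 1] GI: children G:{G}, I:{G} ∩→ {G}; cost 0
[col 1] DGIMRUY: children DMRUY:{T}, GI:{G} ∪→ {G,T}; cost 1
[col 2] DY: children D:{T}, Y:{C} ∪→ {C,T}; cost 1
[col 2] MR: children M:{C}, R:{T} ∪→ {C,T}; cost 1
[col 2] DMRY: children DY:{C,T}, MR:{C,T} ∩→ {C,T}; cost 0
[col 2] DMRUY: children DMRY:{C,T}, U:{A} ∪→ {A,C,T}; cost 1
[col 2] GI: children G:{C}, I:{C} ∩→ {C}; cost 0
[col 2] DGIMRUY: children DMRUY:{A,C,T}, GI:{C} ∩→ {C}; cost 0
[col 3] DY: children D:{T}, Y:{T} ∩→ {T}; cost 0
[col 3] MR: children M:{G}, R:{C} ∪→ {C,G}; cost 1
[col 3] DMRY: children DY:{T}, MR:{C,G} ∪→ {C,G,T}; cost 1
[col 3] DMRUY: children DMRY:{C,G,T}, U:{A} ∪→ {A,C,G,T}; cost 1
[col 3] GI: children G:{A}, I:{A} ∩→ {A}; cost 0
[col 3] DGIMRUY: children DMRUY:{A,C,G,T}, GI:{A} ∩→ {A}; cost 0
[col 4] DY: children D:{C}, Y:{A} ∪→ {A,C}; cost 1
[col 4] MR: children M:{T}, R:{G} ∪→ {G,T}; cost 1
[col 4] DMRY: children DY:{A,C}, MR:{G,T} ∪→ {A,C,G,T}; cost 1
[col 4] DMRUY: children DMRY:{A,C,G,T}, U:{C} ∩→ {C}; cost 0
[col 4] GI: children G:{A}, I:{T} ∪→ {A,T}; cost 1
[col 4] DGIMRUY: children DMRUY:{C}, GI:{A,T} ∪→ {A,C,T}; cost 1
[col 5] DY: children D:{A}, Y:{A} ∩→ {A}; cost 0
[col 5] MR: children M:{T}, R:{G} ∪→ {G,T}; cost 1
[col 5] DMRY: children DY:{A}, MR:{G,T} ∪→ {A,G,T}; cost 1
[col 5] DMRUY: children DMRY:{A,G,T}, U:{T} ∩→ {T}; cost 0
[col 5] GI: children G:{G}, I:{G} ∩→ {G}; cost 0
[col 5] DGIMRUY: children DMRUY:{T}, GI:{G} ∪→ {G,T}; cost 1
per-site changes: [4, 3, 3, 3, 5, 3]; total = 21

A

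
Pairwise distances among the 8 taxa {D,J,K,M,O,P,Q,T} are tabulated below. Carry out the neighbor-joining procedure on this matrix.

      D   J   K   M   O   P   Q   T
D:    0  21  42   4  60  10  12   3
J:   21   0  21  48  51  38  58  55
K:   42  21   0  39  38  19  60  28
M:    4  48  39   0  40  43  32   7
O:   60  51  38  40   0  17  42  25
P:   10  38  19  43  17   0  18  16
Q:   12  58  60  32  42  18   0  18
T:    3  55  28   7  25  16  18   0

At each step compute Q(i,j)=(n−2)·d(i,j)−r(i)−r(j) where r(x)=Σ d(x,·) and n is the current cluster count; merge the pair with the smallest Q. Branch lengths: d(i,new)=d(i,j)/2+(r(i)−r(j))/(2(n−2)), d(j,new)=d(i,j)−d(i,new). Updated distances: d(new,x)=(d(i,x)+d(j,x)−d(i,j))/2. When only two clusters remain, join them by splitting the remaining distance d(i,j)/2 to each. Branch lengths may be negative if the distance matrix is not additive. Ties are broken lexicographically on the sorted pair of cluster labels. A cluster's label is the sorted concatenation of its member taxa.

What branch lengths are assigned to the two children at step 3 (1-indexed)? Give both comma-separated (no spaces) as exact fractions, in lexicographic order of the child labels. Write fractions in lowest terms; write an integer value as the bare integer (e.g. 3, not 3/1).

221/16,59/16

iteration 1: select J,K (d=21, Q=-413); attach at lengths (57/4, 27/4); label the merged cluster JK
  updated: d(D,JK)=21, d(JK,M)=33, d(JK,O)=34, d(JK,P)=18, d(JK,Q)=97/2, d(JK,T)=31
iteration 2: select O,P (d=17, Q=-255); attach at lengths (181/10, -11/10); label the merged cluster OP
  updated: d(D,OP)=53/2, d(JK,OP)=35/2, d(M,OP)=33, d(OP,Q)=43/2, d(OP,T)=12
iteration 3: select JK,OP (d=35/2, Q=-383/2); attach at lengths (221/16, 59/16); label the merged cluster JKOP
  updated: d(D,JKOP)=15, d(JKOP,M)=97/4, d(JKOP,Q)=105/4, d(JKOP,T)=51/4
iteration 4: select D,M (d=4, Q=-357/4); attach at lengths (-85/24, 181/24); label the merged cluster DM
  updated: d(DM,JKOP)=141/8, d(DM,Q)=20, d(DM,T)=3
iteration 5: select DM,T (d=3, Q=-547/8); attach at lengths (103/32, -7/32); label the merged cluster DMT
  updated: d(DMT,JKOP)=219/16, d(DMT,Q)=35/2
iteration 6: select DMT,JKOP (d=219/16, Q=-919/16); attach at lengths (79/32, 359/32); label the merged cluster DJKMOPT
  updated: d(DJKMOPT,Q)=481/32
iteration 7: select DJKMOPT,Q (d=481/32); attach at lengths (481/64, 481/64); label the merged cluster DJKMOPQT
final tree: ((((D:-85/24,M:181/24):103/32,T:-7/32):79/32,((J:57/4,K:27/4):221/16,(O:181/10,P:-11/10):59/16):359/32):481/64,Q:481/64)
total length: 2919/32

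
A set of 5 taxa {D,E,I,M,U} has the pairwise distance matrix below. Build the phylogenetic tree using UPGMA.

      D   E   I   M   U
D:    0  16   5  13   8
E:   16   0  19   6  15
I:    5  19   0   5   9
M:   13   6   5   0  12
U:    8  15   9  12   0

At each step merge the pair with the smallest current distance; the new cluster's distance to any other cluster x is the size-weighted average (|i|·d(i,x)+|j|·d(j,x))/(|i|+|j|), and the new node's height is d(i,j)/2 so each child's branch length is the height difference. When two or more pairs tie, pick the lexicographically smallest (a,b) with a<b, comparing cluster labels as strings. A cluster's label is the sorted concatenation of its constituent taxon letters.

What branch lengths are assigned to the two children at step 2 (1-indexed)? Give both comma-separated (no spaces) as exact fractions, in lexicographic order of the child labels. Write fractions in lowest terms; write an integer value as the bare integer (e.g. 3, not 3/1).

1. join D+I (d=5) ⇒ DI; edges |D|=5/2, |I|=5/2
  updated: d(DI,E)=35/2, d(DI,M)=9, d(DI,U)=17/2
2. join E+M (d=6) ⇒ EM; edges |E|=3, |M|=3
  updated: d(DI,EM)=53/4, d(EM,U)=27/2
3. join DI+U (d=17/2) ⇒ DIU; edges |DI|=7/4, |U|=17/4
  updated: d(DIU,EM)=40/3
4. join DIU+EM (d=40/3) ⇒ DEIMU; edges |DIU|=29/12, |EM|=11/3
final tree: (((D:5/2,I:5/2):7/4,U:17/4):29/12,(E:3,M:3):11/3)
total length: 277/12

3,3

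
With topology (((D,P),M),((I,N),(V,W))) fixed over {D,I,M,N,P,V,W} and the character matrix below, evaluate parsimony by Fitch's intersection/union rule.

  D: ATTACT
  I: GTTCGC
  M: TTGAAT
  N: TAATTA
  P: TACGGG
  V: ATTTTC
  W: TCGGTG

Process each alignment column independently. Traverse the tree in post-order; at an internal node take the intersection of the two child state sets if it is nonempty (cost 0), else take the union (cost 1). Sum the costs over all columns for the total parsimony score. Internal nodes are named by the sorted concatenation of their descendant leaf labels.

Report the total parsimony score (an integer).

DP@0: {A} ∪ {T} = {A,T} (union, +1)
DMP@0: {A,T} ∩ {T} = {T} (intersection, +0)
IN@0: {G} ∪ {T} = {G,T} (union, +1)
VW@0: {A} ∪ {T} = {A,T} (union, +1)
INVW@0: {G,T} ∩ {A,T} = {T} (intersection, +0)
DIMNPVW@0: {T} ∩ {T} = {T} (intersection, +0)
DP@1: {T} ∪ {A} = {A,T} (union, +1)
DMP@1: {A,T} ∩ {T} = {T} (intersection, +0)
IN@1: {T} ∪ {A} = {A,T} (union, +1)
VW@1: {T} ∪ {C} = {C,T} (union, +1)
INVW@1: {A,T} ∩ {C,T} = {T} (intersection, +0)
DIMNPVW@1: {T} ∩ {T} = {T} (intersection, +0)
DP@2: {T} ∪ {C} = {C,T} (union, +1)
DMP@2: {C,T} ∪ {G} = {C,G,T} (union, +1)
IN@2: {T} ∪ {A} = {A,T} (union, +1)
VW@2: {T} ∪ {G} = {G,T} (union, +1)
INVW@2: {A,T} ∩ {G,T} = {T} (intersection, +0)
DIMNPVW@2: {C,G,T} ∩ {T} = {T} (intersection, +0)
DP@3: {A} ∪ {G} = {A,G} (union, +1)
DMP@3: {A,G} ∩ {A} = {A} (intersection, +0)
IN@3: {C} ∪ {T} = {C,T} (union, +1)
VW@3: {T} ∪ {G} = {G,T} (union, +1)
INVW@3: {C,T} ∩ {G,T} = {T} (intersection, +0)
DIMNPVW@3: {A} ∪ {T} = {A,T} (union, +1)
DP@4: {C} ∪ {G} = {C,G} (union, +1)
DMP@4: {C,G} ∪ {A} = {A,C,G} (union, +1)
IN@4: {G} ∪ {T} = {G,T} (union, +1)
VW@4: {T} ∩ {T} = {T} (intersection, +0)
INVW@4: {G,T} ∩ {T} = {T} (intersection, +0)
DIMNPVW@4: {A,C,G} ∪ {T} = {A,C,G,T} (union, +1)
DP@5: {T} ∪ {G} = {G,T} (union, +1)
DMP@5: {G,T} ∩ {T} = {T} (intersection, +0)
IN@5: {C} ∪ {A} = {A,C} (union, +1)
VW@5: {C} ∪ {G} = {C,G} (union, +1)
INVW@5: {A,C} ∩ {C,G} = {C} (intersection, +0)
DIMNPVW@5: {T} ∪ {C} = {C,T} (union, +1)
per-site changes: [3, 3, 4, 4, 4, 4]; total = 22

22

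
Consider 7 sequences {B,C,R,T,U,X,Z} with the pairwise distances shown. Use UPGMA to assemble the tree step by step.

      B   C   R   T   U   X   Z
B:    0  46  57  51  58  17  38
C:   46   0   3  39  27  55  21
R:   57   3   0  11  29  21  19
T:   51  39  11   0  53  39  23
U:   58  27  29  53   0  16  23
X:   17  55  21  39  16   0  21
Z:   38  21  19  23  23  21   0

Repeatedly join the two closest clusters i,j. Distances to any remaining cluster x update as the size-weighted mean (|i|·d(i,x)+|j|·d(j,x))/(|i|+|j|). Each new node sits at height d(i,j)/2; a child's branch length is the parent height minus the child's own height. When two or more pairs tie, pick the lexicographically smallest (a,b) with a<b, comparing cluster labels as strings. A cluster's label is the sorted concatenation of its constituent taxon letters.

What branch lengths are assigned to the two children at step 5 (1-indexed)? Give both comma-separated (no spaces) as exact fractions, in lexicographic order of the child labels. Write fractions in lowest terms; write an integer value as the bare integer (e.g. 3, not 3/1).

55/12,35/4

1. join C+R (d=3) ⇒ CR; edges |C|=3/2, |R|=3/2
  updated: d(B,CR)=103/2, d(CR,T)=25, d(CR,U)=28, d(CR,X)=38, d(CR,Z)=20
2. join U+X (d=16) ⇒ UX; edges |U|=8, |X|=8
  updated: d(B,UX)=75/2, d(CR,UX)=33, d(T,UX)=46, d(UX,Z)=22
3. join CR+Z (d=20) ⇒ CRZ; edges |CR|=17/2, |Z|=10
  updated: d(B,CRZ)=47, d(CRZ,T)=73/3, d(CRZ,UX)=88/3
4. join CRZ+T (d=73/3) ⇒ CRTZ; edges |CRZ|=13/6, |T|=73/6
  updated: d(B,CRTZ)=48, d(CRTZ,UX)=67/2
5. join CRTZ+UX (d=67/2) ⇒ CRTUXZ; edges |CRTZ|=55/12, |UX|=35/4
  updated: d(B,CRTUXZ)=89/2
6. join B+CRTUXZ (d=89/2) ⇒ BCRTUXZ; edges |B|=89/4, |CRTUXZ|=11/2
final tree: (B:89/4,((((C:3/2,R:3/2):17/2,Z:10):13/6,T:73/6):55/12,(U:8,X:8):35/4):11/2)
total length: 1115/12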